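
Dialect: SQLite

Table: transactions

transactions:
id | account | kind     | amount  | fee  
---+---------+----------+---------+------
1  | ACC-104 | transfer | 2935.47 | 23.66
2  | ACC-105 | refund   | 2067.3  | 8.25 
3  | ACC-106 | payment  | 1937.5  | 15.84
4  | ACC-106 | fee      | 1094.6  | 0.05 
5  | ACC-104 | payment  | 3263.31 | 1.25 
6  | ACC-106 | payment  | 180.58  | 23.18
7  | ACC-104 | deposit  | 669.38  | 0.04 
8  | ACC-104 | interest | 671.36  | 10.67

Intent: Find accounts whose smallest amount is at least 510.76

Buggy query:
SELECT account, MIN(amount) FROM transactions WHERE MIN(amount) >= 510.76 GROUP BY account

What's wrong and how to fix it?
Bug: MIN() in WHERE is a misuse of aggregate

Fix: Use HAVING for the per-group MIN condition

Corrected query:
SELECT account, MIN(amount) FROM transactions GROUP BY account HAVING MIN(amount) >= 510.76

Result:
account | MIN(amount)
--------+------------
ACC-104 | 669.38     
ACC-105 | 2067.3     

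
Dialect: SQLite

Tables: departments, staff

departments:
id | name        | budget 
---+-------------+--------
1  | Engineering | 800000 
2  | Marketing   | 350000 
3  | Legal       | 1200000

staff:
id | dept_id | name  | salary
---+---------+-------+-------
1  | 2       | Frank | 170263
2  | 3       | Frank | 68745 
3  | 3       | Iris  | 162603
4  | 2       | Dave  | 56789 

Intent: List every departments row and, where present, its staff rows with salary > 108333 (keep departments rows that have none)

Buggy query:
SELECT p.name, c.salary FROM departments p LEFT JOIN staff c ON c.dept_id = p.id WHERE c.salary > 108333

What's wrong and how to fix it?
Bug: Filtering c.salary in WHERE discards the NULL rows produced by LEFT JOIN, turning it into an inner join

Fix: Move the right-table condition into the ON clause so unmatched parents are kept

Corrected query:
SELECT p.name, c.salary FROM departments p LEFT JOIN staff c ON c.dept_id = p.id AND c.salary > 108333

Result:
name        | salary
------------+-------
Engineering | NULL  
Marketing   | 170263
Legal       | 162603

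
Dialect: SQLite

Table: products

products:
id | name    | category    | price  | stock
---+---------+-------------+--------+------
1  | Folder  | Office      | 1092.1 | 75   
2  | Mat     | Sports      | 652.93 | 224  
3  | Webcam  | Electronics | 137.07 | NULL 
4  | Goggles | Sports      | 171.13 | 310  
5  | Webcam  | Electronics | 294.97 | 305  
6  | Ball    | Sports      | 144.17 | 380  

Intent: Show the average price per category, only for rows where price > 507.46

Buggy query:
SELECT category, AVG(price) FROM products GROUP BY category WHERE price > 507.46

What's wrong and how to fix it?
Bug: Row-level WHERE must come before GROUP BY in the clause order

Fix: Place WHERE between FROM and GROUP BY

Corrected query:
SELECT category, AVG(price) FROM products WHERE price > 507.46 GROUP BY category

Result:
category | AVG(price)
---------+-----------
Office   | 1092.1    
Sports   | 652.93    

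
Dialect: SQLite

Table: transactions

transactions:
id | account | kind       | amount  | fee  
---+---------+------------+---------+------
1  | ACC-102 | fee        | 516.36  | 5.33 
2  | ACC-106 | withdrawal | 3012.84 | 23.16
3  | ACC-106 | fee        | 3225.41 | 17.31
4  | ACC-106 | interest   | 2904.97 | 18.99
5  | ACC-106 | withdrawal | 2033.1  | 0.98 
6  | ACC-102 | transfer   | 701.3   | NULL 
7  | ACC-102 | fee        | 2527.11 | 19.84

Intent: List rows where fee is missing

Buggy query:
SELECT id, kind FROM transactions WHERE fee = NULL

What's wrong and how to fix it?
Bug: Comparing to NULL with '=' never matches; NULL = NULL is unknown, not true

Fix: Use IS NULL to test for NULL

Corrected query:
SELECT id, kind FROM transactions WHERE fee IS NULL

Result:
id | kind    
---+---------
6  | transfer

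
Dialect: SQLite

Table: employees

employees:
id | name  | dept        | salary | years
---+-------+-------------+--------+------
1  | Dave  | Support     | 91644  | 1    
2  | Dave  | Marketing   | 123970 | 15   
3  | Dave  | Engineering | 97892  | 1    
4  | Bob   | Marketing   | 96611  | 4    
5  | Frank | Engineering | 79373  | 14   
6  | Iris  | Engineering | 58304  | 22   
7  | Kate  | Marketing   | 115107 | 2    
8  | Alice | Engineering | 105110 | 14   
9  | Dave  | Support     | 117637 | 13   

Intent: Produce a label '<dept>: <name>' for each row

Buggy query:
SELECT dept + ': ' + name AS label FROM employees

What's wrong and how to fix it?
Bug: SQLite uses || for string concatenation; + coerces text to numbers (yielding 0)

Fix: Replace + with || to concatenate text

Corrected query:
SELECT dept || ': ' || name AS label FROM employees

Result:
label             
------------------
Support: Dave     
Marketing: Dave   
Engineering: Dave 
Marketing: Bob    
Engineering: Frank
Engineering: Iris 
Marketing: Kate   
Engineering: Alice
Support: Dave     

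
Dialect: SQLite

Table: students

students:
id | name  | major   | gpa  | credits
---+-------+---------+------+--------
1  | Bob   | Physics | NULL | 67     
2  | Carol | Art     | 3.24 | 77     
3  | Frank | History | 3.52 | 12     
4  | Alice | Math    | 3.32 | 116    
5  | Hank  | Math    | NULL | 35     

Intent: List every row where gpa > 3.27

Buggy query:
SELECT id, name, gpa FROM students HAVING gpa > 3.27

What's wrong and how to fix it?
Bug: HAVING filters the output of aggregation, but this query has no GROUP BY and no aggregate functions, so SQLite rejects it (HAVING clause on a non-aggregate query); the condition here is per row

Fix: Replace HAVING with WHERE since the condition applies to individual rows

Corrected query:
SELECT id, name, gpa FROM students WHERE gpa > 3.27

Result:
id | name  | gpa 
---+-------+-----
3  | Frank | 3.52
4  | Alice | 3.32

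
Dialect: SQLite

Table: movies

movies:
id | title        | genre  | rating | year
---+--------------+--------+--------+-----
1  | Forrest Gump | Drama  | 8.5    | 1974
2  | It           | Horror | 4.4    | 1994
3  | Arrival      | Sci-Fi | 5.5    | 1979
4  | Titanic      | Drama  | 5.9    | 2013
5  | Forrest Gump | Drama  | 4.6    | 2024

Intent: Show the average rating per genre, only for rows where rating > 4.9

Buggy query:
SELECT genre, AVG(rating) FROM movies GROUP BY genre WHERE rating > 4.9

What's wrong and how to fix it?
Bug: WHERE cannot follow GROUP BY

Fix: Move the WHERE clause before GROUP BY

Corrected query:
SELECT genre, AVG(rating) FROM movies WHERE rating > 4.9 GROUP BY genre

Result:
genre  | AVG(rating)
-------+------------
Drama  | 7.2        
Sci-Fi | 5.5        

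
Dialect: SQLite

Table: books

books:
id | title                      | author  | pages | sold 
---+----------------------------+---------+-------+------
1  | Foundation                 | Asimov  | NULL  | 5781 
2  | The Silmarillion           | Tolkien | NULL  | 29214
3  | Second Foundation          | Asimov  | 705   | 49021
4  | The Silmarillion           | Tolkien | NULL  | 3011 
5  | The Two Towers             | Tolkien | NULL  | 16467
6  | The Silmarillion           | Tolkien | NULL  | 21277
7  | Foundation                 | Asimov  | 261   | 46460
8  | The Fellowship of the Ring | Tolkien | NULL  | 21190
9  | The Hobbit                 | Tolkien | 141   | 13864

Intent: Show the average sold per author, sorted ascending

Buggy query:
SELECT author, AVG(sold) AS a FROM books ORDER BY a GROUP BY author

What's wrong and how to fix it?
Bug: ORDER BY appears before GROUP BY; SQL clause order requires GROUP BY first

Fix: Reorder: SELECT … FROM … GROUP BY … ORDER BY …

Corrected query:
SELECT author, AVG(sold) AS a FROM books GROUP BY author ORDER BY a

Result:
author  | a           
--------+-------------
Tolkien | 17503.833333
Asimov  | 33754       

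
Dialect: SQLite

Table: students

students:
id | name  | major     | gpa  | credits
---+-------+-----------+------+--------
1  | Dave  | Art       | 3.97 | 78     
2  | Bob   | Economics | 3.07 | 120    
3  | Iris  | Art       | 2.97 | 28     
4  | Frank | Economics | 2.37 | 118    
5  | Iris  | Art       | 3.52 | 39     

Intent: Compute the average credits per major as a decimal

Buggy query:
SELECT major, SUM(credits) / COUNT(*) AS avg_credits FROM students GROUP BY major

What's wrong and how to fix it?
Bug: Both operands are integers, so '/' performs integer division and truncates

Fix: Multiply by 1.0 (or CAST to REAL) to force floating-point division

Corrected query:
SELECT major, SUM(credits) * 1.0 / COUNT(*) AS avg_credits FROM students GROUP BY major

Result:
major     | avg_credits
----------+------------
Art       | 48.333333  
Economics | 119        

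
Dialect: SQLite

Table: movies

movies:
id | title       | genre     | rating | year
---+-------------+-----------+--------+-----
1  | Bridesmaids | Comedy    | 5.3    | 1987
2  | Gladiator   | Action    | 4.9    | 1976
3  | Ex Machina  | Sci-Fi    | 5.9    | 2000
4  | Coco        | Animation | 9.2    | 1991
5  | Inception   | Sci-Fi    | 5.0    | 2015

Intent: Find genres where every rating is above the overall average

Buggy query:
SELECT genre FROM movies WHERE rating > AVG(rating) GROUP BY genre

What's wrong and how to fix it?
Bug: AVG() is an aggregate; it can't sit directly in WHERE

Fix: Compute the overall average in a scalar subquery and compare each group's MIN against it in HAVING

Corrected query:
SELECT genre FROM movies GROUP BY genre HAVING MIN(rating) > (SELECT AVG(rating) FROM movies)

Result:
genre    
---------
Animation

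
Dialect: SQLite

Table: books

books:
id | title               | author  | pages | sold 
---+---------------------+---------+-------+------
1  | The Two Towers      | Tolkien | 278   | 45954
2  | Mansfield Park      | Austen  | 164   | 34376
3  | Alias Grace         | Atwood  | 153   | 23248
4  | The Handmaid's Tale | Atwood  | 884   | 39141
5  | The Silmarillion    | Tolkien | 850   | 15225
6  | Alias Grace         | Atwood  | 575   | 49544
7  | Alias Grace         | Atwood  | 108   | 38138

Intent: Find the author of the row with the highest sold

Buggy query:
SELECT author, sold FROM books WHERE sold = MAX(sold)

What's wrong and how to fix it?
Bug: MAX(sold) is an aggregate and cannot be used directly in WHERE

Fix: Use a subquery: WHERE sold = (SELECT MAX(sold) FROM books)

Corrected query:
SELECT author, sold FROM books WHERE sold = (SELECT MAX(sold) FROM books)

Result:
author | sold 
-------+------
Atwood | 49544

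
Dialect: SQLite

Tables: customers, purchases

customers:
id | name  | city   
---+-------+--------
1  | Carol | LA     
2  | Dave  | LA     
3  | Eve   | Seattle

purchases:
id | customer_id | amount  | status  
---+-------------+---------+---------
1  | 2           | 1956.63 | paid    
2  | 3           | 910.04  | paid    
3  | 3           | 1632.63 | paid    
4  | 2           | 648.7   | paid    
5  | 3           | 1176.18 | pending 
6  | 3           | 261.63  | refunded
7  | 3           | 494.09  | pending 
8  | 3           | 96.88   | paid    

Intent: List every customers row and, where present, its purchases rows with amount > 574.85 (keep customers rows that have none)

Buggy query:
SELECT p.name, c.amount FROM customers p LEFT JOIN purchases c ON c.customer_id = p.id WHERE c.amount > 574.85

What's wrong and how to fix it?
Bug: Filtering c.amount in WHERE discards the NULL rows produced by LEFT JOIN, turning it into an inner join

Fix: Put 'c.amount > 574.85' in the JOIN's ON clause instead of WHERE

Corrected query:
SELECT p.name, c.amount FROM customers p LEFT JOIN purchases c ON c.customer_id = p.id AND c.amount > 574.85

Result:
name  | amount 
------+--------
Carol | NULL   
Dave  | 648.7  
Dave  | 1956.63
Eve   | 910.04 
Eve   | 1176.18
Eve   | 1632.63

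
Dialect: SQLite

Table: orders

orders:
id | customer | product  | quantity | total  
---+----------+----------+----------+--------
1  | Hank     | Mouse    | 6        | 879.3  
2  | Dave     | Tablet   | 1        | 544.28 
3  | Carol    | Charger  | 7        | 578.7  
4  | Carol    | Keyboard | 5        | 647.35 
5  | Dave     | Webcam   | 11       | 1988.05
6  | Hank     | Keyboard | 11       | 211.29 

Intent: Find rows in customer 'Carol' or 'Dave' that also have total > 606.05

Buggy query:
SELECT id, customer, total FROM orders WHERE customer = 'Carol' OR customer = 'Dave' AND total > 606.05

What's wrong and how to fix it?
Bug: AND binds tighter than OR, so this parses as customer = 'Carol' OR (customer = 'Dave' AND total > 606.05)

Fix: Add parentheses around the OR so the AND applies to both alternatives

Corrected query:
SELECT id, customer, total FROM orders WHERE (customer = 'Carol' OR customer = 'Dave') AND total > 606.05

Result:
id | customer | total  
---+----------+--------
4  | Carol    | 647.35 
5  | Dave     | 1988.05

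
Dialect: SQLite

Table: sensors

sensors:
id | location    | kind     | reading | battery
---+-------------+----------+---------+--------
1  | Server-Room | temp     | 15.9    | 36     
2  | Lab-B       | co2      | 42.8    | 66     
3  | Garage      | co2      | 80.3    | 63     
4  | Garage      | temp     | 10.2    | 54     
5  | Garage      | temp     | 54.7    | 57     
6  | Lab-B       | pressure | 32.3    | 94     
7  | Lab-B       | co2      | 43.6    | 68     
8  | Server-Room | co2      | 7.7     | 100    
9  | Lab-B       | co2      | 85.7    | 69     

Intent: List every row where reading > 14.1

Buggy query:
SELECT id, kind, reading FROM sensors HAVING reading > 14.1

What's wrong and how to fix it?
Bug: This is a non-aggregate query (no GROUP BY, no aggregates), so in SQLite the HAVING clause is invalid here; a row-level condition belongs in WHERE

Fix: Use WHERE for row-level filtering

Corrected query:
SELECT id, kind, reading FROM sensors WHERE reading > 14.1

Result:
id | kind     | reading
---+----------+--------
1  | temp     | 15.9   
2  | co2      | 42.8   
3  | co2      | 80.3   
5  | temp     | 54.7   
6  | pressure | 32.3   
7  | co2      | 43.6   
9  | co2      | 85.7   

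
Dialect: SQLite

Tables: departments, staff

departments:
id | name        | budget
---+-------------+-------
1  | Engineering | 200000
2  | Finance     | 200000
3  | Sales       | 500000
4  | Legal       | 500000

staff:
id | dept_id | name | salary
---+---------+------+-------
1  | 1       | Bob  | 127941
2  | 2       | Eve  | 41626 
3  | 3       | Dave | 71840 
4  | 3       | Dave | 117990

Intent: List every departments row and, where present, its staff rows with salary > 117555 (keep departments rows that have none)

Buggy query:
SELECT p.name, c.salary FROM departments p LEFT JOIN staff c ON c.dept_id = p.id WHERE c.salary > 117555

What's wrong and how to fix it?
Bug: Filtering c.salary in WHERE discards the NULL rows produced by LEFT JOIN, turning it into an inner join

Fix: Move the right-table condition into the ON clause so unmatched parents are kept

Corrected query:
SELECT p.name, c.salary FROM departments p LEFT JOIN staff c ON c.dept_id = p.id AND c.salary > 117555

Result:
name        | salary
------------+-------
Engineering | 127941
Finance     | NULL  
Sales       | 117990
Legal       | NULL  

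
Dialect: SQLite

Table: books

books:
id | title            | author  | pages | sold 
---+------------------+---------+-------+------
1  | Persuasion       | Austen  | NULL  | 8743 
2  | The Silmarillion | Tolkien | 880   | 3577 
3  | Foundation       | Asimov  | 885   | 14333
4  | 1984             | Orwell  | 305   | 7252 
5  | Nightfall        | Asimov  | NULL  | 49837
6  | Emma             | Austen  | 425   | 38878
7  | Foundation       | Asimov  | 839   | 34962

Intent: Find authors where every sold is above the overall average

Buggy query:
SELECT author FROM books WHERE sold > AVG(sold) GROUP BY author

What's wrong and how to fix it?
Bug: WHERE evaluates per row before aggregation, so AVG() is unavailable

Fix: Compute the overall average in a scalar subquery and compare each group's MIN against it in HAVING

Corrected query:
SELECT author FROM books GROUP BY author HAVING MIN(sold) > (SELECT AVG(sold) FROM books)

Result:
(no rows)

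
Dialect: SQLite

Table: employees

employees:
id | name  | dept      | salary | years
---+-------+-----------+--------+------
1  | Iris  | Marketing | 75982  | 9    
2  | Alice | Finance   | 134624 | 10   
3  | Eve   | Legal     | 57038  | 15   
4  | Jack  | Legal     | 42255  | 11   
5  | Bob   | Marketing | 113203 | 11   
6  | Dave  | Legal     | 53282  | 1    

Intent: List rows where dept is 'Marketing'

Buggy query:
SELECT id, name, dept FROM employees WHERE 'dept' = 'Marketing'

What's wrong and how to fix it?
Bug: Single quotes denote string literals in SQL; the column name is being compared as a constant string

Fix: Reference the column as dept without single quotes

Corrected query:
SELECT id, name, dept FROM employees WHERE dept = 'Marketing'

Result:
id | name | dept     
---+------+----------
1  | Iris | Marketing
5  | Bob  | Marketing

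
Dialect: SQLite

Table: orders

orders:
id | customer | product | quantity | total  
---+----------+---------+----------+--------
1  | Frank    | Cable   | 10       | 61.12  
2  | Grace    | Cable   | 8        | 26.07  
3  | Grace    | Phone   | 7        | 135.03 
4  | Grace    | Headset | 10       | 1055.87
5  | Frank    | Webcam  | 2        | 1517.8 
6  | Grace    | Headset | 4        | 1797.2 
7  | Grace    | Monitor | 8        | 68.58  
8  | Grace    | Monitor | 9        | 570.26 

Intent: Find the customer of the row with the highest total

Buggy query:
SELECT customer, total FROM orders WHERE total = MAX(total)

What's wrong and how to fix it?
Bug: WHERE is evaluated per row; an aggregate over the whole table isn't defined there

Fix: Wrap MAX in a scalar subquery so WHERE compares against a single value

Corrected query:
SELECT customer, total FROM orders WHERE total = (SELECT MAX(total) FROM orders)

Result:
customer | total 
---------+-------
Grace    | 1797.2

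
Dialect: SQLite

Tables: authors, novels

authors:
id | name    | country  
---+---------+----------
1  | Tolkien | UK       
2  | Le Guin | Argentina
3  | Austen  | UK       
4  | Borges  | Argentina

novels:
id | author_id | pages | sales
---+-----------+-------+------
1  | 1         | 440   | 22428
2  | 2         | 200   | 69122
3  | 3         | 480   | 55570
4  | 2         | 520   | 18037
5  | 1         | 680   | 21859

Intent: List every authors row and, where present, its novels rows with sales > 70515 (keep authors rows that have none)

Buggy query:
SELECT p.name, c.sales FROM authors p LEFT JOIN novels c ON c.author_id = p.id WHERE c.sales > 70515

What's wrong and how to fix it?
Bug: A WHERE condition on the right-hand table after LEFT JOIN drops unmatched parents

Fix: Put 'c.sales > 70515' in the JOIN's ON clause instead of WHERE

Corrected query:
SELECT p.name, c.sales FROM authors p LEFT JOIN novels c ON c.author_id = p.id AND c.sales > 70515

Result:
name    | sales
--------+------
Tolkien | NULL 
Le Guin | NULL 
Austen  | NULL 
Borges  | NULL 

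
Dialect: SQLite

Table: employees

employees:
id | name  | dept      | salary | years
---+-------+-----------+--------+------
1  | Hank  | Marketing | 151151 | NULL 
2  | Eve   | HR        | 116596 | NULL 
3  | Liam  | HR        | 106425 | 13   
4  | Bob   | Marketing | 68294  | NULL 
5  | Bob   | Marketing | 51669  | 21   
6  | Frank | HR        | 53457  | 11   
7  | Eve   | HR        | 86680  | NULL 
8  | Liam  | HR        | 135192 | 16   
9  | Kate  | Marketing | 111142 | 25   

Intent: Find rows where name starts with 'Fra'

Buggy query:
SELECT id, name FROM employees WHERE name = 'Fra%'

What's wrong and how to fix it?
Bug: '=' compares the literal string including the % character; pattern matching needs LIKE

Fix: Replace '=' with LIKE so 'Fra%' is treated as a pattern

Corrected query:
SELECT id, name FROM employees WHERE name LIKE 'Fra%'

Result:
id | name 
---+------
6  | Frank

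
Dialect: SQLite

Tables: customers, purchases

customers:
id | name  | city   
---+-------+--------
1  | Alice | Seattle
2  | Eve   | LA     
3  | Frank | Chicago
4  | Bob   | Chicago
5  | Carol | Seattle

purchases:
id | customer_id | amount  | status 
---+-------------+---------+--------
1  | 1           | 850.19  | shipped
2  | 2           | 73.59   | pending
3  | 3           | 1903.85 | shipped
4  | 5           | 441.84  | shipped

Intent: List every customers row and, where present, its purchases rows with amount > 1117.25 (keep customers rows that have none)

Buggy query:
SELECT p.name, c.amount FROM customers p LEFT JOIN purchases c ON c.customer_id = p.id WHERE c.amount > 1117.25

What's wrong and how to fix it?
Bug: Filtering c.amount in WHERE discards the NULL rows produced by LEFT JOIN, turning it into an inner join

Fix: Move the right-table condition into the ON clause so unmatched parents are kept

Corrected query:
SELECT p.name, c.amount FROM customers p LEFT JOIN purchases c ON c.customer_id = p.id AND c.amount > 1117.25

Result:
name  | amount 
------+--------
Alice | NULL   
Eve   | NULL   
Frank | 1903.85
Bob   | NULL   
Carol | NULL   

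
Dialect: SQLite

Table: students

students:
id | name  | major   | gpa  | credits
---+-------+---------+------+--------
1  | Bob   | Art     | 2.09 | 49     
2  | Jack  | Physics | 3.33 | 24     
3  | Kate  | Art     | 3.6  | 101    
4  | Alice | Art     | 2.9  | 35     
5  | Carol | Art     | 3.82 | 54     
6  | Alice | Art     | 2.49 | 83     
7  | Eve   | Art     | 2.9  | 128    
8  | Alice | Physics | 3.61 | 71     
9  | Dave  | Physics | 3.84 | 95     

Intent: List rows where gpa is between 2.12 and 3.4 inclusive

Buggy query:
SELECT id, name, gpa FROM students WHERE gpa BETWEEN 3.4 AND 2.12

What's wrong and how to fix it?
Bug: The bounds are reversed; BETWEEN a AND b requires a <= b to match anything

Fix: Swap the bounds so the smaller value comes first

Corrected query:
SELECT id, name, gpa FROM students WHERE gpa BETWEEN 2.12 AND 3.4

Result:
id | name  | gpa 
---+-------+-----
2  | Jack  | 3.33
4  | Alice | 2.9 
6  | Alice | 2.49
7  | Eve   | 2.9 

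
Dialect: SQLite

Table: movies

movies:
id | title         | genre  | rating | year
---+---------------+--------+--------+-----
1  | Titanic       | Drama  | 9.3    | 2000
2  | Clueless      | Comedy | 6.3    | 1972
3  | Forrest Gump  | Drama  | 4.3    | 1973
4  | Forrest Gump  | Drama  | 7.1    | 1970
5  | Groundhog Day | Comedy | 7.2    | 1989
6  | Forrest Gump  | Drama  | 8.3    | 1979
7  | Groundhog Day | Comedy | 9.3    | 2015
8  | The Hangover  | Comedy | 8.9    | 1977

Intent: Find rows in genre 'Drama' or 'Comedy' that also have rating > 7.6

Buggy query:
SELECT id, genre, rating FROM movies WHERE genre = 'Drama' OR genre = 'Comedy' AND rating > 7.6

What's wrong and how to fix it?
Bug: Without parentheses, AND is evaluated before OR, so the rating filter only applies to the 'Comedy' branch

Fix: Group the OR with parentheses (or use IN), then AND the threshold

Corrected query:
SELECT id, genre, rating FROM movies WHERE (genre = 'Drama' OR genre = 'Comedy') AND rating > 7.6

Result:
id | genre  | rating
---+--------+-------
1  | Drama  | 9.3   
6  | Drama  | 8.3   
7  | Comedy | 9.3   
8  | Comedy | 8.9   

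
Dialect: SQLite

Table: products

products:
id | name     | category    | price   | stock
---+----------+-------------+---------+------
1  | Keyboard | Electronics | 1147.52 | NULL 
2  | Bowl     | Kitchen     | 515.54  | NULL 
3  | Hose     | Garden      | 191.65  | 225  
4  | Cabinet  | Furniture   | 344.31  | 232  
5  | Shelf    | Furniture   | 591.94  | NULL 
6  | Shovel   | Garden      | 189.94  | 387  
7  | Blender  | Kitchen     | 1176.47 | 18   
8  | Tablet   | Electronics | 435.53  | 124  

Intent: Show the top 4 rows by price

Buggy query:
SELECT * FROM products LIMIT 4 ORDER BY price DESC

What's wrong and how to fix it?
Bug: ORDER BY cannot follow LIMIT; LIMIT is the final clause

Fix: Sort with ORDER BY, then apply LIMIT

Corrected query:
SELECT * FROM products ORDER BY price DESC LIMIT 4

Result:
id | name     | category    | price   | stock
---+----------+-------------+---------+------
7  | Blender  | Kitchen     | 1176.47 | 18   
1  | Keyboard | Electronics | 1147.52 | NULL 
5  | Shelf    | Furniture   | 591.94  | NULL 
2  | Bowl     | Kitchen     | 515.54  | NULL 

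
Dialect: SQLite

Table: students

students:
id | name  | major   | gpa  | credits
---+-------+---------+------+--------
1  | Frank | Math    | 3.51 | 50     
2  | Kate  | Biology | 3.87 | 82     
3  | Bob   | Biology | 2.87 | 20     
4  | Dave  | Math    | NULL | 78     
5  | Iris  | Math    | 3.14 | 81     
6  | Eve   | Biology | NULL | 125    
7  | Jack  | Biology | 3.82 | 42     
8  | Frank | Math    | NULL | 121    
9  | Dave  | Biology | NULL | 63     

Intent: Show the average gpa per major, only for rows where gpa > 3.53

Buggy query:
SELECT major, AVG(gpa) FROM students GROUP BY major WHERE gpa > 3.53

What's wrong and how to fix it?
Bug: WHERE cannot follow GROUP BY

Fix: Place WHERE between FROM and GROUP BY

Corrected query:
SELECT major, AVG(gpa) FROM students WHERE gpa > 3.53 GROUP BY major

Result:
major   | AVG(gpa)
--------+---------
Biology | 3.845   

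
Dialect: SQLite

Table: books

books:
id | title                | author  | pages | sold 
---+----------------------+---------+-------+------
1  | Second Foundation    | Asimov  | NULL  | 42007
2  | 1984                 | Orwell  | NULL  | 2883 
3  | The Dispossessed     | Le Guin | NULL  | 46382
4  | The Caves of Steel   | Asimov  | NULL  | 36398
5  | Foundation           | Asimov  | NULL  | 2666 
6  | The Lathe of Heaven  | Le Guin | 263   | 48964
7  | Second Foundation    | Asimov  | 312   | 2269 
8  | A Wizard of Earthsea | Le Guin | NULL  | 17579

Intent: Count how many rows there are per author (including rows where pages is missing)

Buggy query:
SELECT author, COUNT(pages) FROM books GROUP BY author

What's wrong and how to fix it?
Bug: COUNT(column) counts non-NULL values only; rows with NULL pages aren't counted

Fix: Replace COUNT(pages) with COUNT(*)

Corrected query:
SELECT author, COUNT(*) FROM books GROUP BY author

Result:
author  | COUNT(*)
--------+---------
Asimov  | 4       
Le Guin | 3       
Orwell  | 1       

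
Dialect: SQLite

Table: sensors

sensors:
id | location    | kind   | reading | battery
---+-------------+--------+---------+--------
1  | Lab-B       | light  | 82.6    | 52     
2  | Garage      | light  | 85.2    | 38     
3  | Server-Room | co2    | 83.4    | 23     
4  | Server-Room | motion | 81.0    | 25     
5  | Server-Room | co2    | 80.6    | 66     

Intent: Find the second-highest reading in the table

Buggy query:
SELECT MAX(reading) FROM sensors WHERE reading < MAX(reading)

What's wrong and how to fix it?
Bug: The inner MAX is an aggregate inside WHERE, which is not allowed

Fix: Put the inner MAX in a scalar subquery

Corrected query:
SELECT MAX(reading) FROM sensors WHERE reading < (SELECT MAX(reading) FROM sensors)

Result:
MAX(reading)
------------
83.4        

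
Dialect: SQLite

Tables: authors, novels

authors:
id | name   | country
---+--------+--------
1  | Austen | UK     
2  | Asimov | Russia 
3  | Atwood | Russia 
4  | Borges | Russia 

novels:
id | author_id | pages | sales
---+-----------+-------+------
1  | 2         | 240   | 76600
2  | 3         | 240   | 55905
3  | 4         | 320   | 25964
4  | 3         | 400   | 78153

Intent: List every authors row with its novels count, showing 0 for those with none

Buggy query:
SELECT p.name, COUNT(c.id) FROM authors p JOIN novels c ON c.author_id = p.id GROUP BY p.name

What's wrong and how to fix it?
Bug: An inner join excludes parents with zero children

Fix: Use LEFT JOIN so parents without children still appear (COUNT(c.id) gives 0)

Corrected query:
SELECT p.name, COUNT(c.id) FROM authors p LEFT JOIN novels c ON c.author_id = p.id GROUP BY p.name

Result:
name   | COUNT(c.id)
-------+------------
Asimov | 1          
Atwood | 2          
Austen | 0          
Borges | 1          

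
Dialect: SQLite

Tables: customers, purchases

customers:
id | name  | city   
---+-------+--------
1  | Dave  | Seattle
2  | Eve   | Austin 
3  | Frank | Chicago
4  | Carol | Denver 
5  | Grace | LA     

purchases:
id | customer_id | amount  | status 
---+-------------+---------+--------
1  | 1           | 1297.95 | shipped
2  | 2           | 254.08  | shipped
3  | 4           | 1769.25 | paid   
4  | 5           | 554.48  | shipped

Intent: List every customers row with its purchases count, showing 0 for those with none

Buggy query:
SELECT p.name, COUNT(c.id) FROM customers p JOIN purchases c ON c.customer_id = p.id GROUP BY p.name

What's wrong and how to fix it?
Bug: An inner join excludes parents with zero children

Fix: Switch to LEFT JOIN to retain unmatched parent rows

Corrected query:
SELECT p.name, COUNT(c.id) FROM customers p LEFT JOIN purchases c ON c.customer_id = p.id GROUP BY p.name

Result:
name  | COUNT(c.id)
------+------------
Carol | 1          
Dave  | 1          
Eve   | 1          
Frank | 0          
Grace | 1          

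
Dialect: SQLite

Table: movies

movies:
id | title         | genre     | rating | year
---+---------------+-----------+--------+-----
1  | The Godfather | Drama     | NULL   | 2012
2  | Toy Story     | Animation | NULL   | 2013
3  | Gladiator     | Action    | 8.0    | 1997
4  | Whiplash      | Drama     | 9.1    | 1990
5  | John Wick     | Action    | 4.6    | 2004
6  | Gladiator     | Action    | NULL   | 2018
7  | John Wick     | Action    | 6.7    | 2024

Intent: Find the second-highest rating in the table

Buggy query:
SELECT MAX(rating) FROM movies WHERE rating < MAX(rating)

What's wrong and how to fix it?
Bug: The inner MAX is an aggregate inside WHERE, which is not allowed

Fix: Put the inner MAX in a scalar subquery

Corrected query:
SELECT MAX(rating) FROM movies WHERE rating < (SELECT MAX(rating) FROM movies)

Result:
MAX(rating)
-----------
8          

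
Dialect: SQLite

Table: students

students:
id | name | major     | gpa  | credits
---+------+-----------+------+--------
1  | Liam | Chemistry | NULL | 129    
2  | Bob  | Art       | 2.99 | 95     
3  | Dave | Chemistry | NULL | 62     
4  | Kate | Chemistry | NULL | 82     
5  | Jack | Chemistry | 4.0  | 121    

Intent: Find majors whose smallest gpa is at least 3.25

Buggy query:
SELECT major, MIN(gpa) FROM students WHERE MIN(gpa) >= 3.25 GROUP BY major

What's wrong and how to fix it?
Bug: Aggregates like MIN are computed per group after WHERE runs

Fix: Use HAVING for the per-group MIN condition

Corrected query:
SELECT major, MIN(gpa) FROM students GROUP BY major HAVING MIN(gpa) >= 3.25

Result:
major     | MIN(gpa)
----------+---------
Chemistry | 4       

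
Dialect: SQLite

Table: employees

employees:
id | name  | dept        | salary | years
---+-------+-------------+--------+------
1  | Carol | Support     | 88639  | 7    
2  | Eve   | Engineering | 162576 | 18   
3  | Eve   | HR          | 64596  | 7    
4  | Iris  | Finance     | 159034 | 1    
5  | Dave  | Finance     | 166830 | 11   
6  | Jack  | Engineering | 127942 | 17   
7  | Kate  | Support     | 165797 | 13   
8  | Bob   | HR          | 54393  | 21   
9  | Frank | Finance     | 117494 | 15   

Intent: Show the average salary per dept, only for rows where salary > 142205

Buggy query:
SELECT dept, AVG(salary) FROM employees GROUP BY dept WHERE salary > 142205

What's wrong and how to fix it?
Bug: Row-level WHERE must come before GROUP BY in the clause order

Fix: Place WHERE between FROM and GROUP BY

Corrected query:
SELECT dept, AVG(salary) FROM employees WHERE salary > 142205 GROUP BY dept

Result:
dept        | AVG(salary)
------------+------------
Engineering | 162576     
Finance     | 162932     
Support     | 165797     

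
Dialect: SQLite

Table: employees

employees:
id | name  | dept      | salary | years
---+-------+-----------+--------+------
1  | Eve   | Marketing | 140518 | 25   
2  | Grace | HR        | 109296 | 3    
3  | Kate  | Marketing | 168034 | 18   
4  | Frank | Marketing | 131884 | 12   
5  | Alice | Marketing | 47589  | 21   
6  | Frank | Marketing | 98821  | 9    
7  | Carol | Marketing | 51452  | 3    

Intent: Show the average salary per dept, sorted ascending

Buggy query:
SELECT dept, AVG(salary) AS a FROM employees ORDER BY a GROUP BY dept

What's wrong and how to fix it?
Bug: ORDER BY appears before GROUP BY; SQL clause order requires GROUP BY first

Fix: Move ORDER BY to the end, after GROUP BY

Corrected query:
SELECT dept, AVG(salary) AS a FROM employees GROUP BY dept ORDER BY a

Result:
dept      | a     
----------+-------
Marketing | 106383
HR        | 109296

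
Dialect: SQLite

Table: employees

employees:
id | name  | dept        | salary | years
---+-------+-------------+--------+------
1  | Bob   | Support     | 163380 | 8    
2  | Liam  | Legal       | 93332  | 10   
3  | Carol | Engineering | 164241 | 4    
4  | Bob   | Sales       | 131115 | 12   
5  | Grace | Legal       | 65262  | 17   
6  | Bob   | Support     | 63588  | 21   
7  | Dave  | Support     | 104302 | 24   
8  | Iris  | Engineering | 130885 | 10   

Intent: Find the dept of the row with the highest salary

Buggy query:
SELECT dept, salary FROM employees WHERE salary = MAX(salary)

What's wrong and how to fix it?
Bug: MAX(salary) is an aggregate and cannot be used directly in WHERE

Fix: Wrap MAX in a scalar subquery so WHERE compares against a single value

Corrected query:
SELECT dept, salary FROM employees WHERE salary = (SELECT MAX(salary) FROM employees)

Result:
dept        | salary
------------+-------
Engineering | 164241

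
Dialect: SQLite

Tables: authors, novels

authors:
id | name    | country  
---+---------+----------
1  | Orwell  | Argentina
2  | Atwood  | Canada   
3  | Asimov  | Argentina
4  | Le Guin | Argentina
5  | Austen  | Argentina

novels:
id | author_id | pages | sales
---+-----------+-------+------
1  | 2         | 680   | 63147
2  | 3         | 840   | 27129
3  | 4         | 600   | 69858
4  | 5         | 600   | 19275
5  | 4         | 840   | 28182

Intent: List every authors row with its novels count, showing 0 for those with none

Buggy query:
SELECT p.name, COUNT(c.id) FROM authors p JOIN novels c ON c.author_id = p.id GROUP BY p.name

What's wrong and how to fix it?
Bug: An inner join excludes parents with zero children

Fix: Use LEFT JOIN so parents without children still appear (COUNT(c.id) gives 0)

Corrected query:
SELECT p.name, COUNT(c.id) FROM authors p LEFT JOIN novels c ON c.author_id = p.id GROUP BY p.name

Result:
name    | COUNT(c.id)
--------+------------
Asimov  | 1          
Atwood  | 1          
Austen  | 1          
Le Guin | 2          
Orwell  | 0          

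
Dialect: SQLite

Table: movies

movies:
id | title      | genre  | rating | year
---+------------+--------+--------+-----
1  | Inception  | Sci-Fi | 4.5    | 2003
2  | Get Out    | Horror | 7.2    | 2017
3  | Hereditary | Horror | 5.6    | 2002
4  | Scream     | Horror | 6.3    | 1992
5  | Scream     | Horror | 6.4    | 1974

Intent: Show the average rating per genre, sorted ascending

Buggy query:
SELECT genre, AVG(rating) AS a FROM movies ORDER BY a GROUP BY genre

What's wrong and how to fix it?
Bug: ORDER BY appears before GROUP BY; SQL clause order requires GROUP BY first

Fix: Reorder: SELECT … FROM … GROUP BY … ORDER BY …

Corrected query:
SELECT genre, AVG(rating) AS a FROM movies GROUP BY genre ORDER BY a

Result:
genre  | a    
-------+------
Sci-Fi | 4.5  
Horror | 6.375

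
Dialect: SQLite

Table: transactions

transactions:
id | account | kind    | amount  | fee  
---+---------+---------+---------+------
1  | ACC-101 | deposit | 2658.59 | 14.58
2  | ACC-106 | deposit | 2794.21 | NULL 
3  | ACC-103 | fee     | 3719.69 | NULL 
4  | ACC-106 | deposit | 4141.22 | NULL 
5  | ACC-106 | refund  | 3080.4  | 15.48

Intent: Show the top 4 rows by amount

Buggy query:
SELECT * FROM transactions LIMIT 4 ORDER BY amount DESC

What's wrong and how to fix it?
Bug: LIMIT must come after ORDER BY

Fix: Swap the clauses: ORDER BY first, then LIMIT

Corrected query:
SELECT * FROM transactions ORDER BY amount DESC LIMIT 4

Result:
id | account | kind    | amount  | fee  
---+---------+---------+---------+------
4  | ACC-106 | deposit | 4141.22 | NULL 
3  | ACC-103 | fee     | 3719.69 | NULL 
5  | ACC-106 | refund  | 3080.4  | 15.48
2  | ACC-106 | deposit | 2794.21 | NULL 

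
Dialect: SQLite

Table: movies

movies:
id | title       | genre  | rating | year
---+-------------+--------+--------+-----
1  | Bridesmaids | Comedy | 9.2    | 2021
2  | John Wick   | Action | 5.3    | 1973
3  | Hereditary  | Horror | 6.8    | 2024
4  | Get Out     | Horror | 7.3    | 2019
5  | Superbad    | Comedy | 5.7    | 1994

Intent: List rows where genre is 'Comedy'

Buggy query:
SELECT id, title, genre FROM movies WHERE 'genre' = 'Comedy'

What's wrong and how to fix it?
Bug: 'genre' in single quotes is a string literal, not the column; the comparison is literal-vs-literal and never true

Fix: Reference the column as genre without single quotes

Corrected query:
SELECT id, title, genre FROM movies WHERE genre = 'Comedy'

Result:
id | title       | genre 
---+-------------+-------
1  | Bridesmaids | Comedy
5  | Superbad    | Comedy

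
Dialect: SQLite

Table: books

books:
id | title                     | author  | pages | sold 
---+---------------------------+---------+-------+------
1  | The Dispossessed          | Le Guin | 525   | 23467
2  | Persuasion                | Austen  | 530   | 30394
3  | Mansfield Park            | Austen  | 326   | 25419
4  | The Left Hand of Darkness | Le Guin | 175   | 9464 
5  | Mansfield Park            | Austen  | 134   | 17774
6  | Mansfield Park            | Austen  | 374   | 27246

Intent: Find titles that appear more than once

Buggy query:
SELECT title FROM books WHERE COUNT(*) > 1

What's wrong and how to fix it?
Bug: WHERE can't reference COUNT(*); aggregates are computed after WHERE

Fix: GROUP BY title, then filter groups with HAVING COUNT(*) > 1

Corrected query:
SELECT title FROM books GROUP BY title HAVING COUNT(*) > 1

Result:
title         
--------------
Mansfield Park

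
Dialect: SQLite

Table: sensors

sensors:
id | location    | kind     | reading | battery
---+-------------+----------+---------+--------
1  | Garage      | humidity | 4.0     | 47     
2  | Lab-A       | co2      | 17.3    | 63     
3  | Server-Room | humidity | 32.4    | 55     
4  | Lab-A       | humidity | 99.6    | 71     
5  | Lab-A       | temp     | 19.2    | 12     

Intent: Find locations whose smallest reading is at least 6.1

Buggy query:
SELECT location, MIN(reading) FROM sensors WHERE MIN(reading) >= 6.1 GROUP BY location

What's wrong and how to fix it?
Bug: Aggregates like MIN are computed per group after WHERE runs

Fix: Use HAVING for the per-group MIN condition

Corrected query:
SELECT location, MIN(reading) FROM sensors GROUP BY location HAVING MIN(reading) >= 6.1

Result:
location    | MIN(reading)
------------+-------------
Lab-A       | 17.3        
Server-Room | 32.4        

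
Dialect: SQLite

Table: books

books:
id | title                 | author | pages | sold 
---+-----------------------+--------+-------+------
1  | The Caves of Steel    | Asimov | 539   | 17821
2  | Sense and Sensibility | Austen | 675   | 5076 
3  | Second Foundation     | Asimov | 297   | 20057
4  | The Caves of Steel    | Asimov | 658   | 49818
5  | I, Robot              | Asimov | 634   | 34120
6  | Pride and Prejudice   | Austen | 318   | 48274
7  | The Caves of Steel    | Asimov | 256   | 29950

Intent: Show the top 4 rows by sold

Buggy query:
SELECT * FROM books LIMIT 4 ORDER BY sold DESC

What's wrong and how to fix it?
Bug: ORDER BY cannot follow LIMIT; LIMIT is the final clause

Fix: Swap the clauses: ORDER BY first, then LIMIT

Corrected query:
SELECT * FROM books ORDER BY sold DESC LIMIT 4

Result:
id | title               | author | pages | sold 
---+---------------------+--------+-------+------
4  | The Caves of Steel  | Asimov | 658   | 49818
6  | Pride and Prejudice | Austen | 318   | 48274
5  | I, Robot            | Asimov | 634   | 34120
7  | The Caves of Steel  | Asimov | 256   | 29950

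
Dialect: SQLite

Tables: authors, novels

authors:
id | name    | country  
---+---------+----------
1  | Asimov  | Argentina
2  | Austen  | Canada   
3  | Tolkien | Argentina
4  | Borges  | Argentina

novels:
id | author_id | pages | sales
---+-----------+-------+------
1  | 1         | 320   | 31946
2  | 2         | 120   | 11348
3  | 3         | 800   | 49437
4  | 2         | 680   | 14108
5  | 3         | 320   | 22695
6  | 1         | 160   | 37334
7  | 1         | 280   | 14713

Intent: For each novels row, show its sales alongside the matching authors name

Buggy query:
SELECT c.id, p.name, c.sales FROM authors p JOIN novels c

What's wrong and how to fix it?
Bug: JOIN with no ON clause produces a cartesian product; every novels row pairs with every authors row

Fix: Add ON c.author_id = p.id to the JOIN

Corrected query:
SELECT c.id, p.name, c.sales FROM authors p JOIN novels c ON c.author_id = p.id

Result:
id | name    | sales
---+---------+------
1  | Asimov  | 31946
2  | Austen  | 11348
3  | Tolkien | 49437
4  | Austen  | 14108
5  | Tolkien | 22695
6  | Asimov  | 37334
7  | Asimov  | 14713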